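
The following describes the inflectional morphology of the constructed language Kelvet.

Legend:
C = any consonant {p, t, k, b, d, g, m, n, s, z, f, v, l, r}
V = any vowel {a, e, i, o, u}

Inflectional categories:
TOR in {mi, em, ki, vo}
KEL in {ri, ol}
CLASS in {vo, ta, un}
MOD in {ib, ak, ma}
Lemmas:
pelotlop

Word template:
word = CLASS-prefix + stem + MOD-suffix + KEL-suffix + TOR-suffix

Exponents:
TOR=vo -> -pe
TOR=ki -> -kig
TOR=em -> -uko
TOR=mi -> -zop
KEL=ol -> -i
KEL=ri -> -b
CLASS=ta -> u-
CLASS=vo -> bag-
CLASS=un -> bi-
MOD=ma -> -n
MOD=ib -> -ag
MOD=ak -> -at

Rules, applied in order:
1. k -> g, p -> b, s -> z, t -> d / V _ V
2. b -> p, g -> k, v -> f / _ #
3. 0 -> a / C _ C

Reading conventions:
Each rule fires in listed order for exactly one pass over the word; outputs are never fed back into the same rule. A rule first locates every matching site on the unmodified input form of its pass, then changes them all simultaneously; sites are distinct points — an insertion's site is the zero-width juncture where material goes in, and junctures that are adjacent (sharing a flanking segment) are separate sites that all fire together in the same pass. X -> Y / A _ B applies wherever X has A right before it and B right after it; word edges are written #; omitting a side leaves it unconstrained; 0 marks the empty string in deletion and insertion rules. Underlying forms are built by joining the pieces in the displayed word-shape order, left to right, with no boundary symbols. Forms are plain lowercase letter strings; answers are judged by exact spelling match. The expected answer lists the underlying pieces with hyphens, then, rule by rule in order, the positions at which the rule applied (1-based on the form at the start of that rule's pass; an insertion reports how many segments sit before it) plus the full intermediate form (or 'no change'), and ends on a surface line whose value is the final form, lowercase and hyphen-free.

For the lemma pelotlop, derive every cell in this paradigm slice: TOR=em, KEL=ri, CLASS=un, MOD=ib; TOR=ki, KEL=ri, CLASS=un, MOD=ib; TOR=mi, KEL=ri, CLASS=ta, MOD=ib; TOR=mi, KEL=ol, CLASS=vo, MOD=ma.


cell TOR=em, KEL=ri, CLASS=un, MOD=ib:
underlying: bi-pelotlop-ag-b-uko
1. k -> g, p -> b, s -> z, t -> d / V _ V: fires at position(s) 3, 10, 15: bibelotlobagbugo
2. b -> p, g -> k, v -> f / _ #: no change
3. 0 -> a / C _ C: inserts after position(s) 7, 12: bibelotalobagabugo
surface: bibelotalobagabugo

cell TOR=ki, KEL=ri, CLASS=un, MOD=ib:
underlying: bi-pelotlop-ag-b-kig
1. k -> g, p -> b, s -> z, t -> d / V _ V: fires at position(s) 3, 10: bibelotlobagbkig
2. b -> p, g -> k, v -> f / _ #: fires at position(s) 16: bibelotlobagbkik
3. 0 -> a / C _ C: inserts after position(s) 7, 12, 13: bibelotalobagabakik
surface: bibelotalobagabakik

cell TOR=mi, KEL=ri, CLASS=ta, MOD=ib:
underlying: u-pelotlop-ag-b-zop
1. k -> g, p -> b, s -> z, t -> d / V _ V: fires at position(s) 2, 9: ubelotlobagbzop
2. b -> p, g -> k, v -> f / _ #: no change
3. 0 -> a / C _ C: inserts after position(s) 6, 11, 12: ubelotalobagabazop
surface: ubelotalobagabazop

cell TOR=mi, KEL=ol, CLASS=vo, MOD=ma:
underlying: bag-pelotlop-n-i-zop
1. k -> g, p -> b, s -> z, t -> d / V _ V: no change
2. b -> p, g -> k, v -> f / _ #: no change
3. 0 -> a / C _ C: inserts after position(s) 3, 8, 11: bagapelotalopanizop
surface: bagapelotalopanizop


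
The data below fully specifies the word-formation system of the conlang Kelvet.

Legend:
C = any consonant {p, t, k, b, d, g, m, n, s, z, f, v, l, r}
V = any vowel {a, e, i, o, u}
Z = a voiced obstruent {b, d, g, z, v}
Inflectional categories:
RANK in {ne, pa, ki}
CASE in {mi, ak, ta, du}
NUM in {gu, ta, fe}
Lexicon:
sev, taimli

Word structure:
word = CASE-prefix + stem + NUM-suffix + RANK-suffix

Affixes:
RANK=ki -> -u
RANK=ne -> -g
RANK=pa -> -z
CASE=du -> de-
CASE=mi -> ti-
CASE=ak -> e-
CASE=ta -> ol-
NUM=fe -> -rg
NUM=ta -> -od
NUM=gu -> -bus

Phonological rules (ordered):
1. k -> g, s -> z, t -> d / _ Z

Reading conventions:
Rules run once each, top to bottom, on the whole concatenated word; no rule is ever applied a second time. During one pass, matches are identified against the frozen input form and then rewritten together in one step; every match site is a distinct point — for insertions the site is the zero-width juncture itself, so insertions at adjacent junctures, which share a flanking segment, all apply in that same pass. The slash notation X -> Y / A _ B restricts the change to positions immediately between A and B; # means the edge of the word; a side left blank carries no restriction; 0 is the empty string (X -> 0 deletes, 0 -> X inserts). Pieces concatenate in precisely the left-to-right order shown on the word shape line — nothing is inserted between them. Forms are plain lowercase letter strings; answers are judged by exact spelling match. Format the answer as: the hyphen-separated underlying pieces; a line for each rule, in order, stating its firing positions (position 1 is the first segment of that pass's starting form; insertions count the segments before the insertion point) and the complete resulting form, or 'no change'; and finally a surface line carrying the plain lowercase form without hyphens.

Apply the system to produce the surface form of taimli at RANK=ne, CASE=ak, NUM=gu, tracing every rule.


underlying: e-taimli-bus-g
1. k -> g, s -> z, t -> d / _ Z: fires at position(s) 10: etaimlibuzg
surface: etaimlibuzg


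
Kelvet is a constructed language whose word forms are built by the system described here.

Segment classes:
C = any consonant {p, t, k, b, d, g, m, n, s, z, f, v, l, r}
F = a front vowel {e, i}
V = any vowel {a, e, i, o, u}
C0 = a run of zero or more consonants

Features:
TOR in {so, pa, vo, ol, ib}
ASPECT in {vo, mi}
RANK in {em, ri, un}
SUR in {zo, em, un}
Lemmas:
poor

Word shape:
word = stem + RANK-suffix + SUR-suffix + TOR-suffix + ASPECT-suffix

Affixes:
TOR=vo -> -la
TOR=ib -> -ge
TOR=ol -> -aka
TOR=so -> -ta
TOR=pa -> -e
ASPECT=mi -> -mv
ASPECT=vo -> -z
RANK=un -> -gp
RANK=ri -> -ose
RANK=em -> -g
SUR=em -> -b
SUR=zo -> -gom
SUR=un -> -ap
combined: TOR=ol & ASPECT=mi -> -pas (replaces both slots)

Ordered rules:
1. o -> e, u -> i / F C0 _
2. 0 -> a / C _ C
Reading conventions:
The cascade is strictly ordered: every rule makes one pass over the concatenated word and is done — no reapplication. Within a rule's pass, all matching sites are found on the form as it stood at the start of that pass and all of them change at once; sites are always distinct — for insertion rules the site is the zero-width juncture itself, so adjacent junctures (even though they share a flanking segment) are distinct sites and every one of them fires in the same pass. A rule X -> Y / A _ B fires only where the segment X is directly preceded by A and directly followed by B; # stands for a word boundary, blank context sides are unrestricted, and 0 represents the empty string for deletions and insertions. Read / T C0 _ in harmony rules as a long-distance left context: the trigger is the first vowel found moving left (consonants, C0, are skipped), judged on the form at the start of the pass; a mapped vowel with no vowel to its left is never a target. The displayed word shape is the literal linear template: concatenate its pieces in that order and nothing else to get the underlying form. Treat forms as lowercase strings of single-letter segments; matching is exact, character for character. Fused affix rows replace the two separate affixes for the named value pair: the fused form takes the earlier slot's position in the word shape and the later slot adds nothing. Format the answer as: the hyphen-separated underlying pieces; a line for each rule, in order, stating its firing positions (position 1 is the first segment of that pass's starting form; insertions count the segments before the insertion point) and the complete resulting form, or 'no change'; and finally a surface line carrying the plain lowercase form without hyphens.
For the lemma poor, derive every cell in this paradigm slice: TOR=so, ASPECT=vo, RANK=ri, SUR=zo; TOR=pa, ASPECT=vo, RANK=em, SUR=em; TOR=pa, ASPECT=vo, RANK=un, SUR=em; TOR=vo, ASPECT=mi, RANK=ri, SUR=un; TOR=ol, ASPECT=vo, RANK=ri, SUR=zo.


cell TOR=so, ASPECT=vo, RANK=ri, SUR=zo:
underlying: poor-ose-gom-ta-z
1. o -> e, u -> i / F C0 _: fires at position(s) 9: poorosegemtaz
2. 0 -> a / C _ C: inserts after position(s) 10: poorosegemataz
surface: poorosegemataz

cell TOR=pa, ASPECT=vo, RANK=em, SUR=em:
underlying: poor-g-b-e-z
1. o -> e, u -> i / F C0 _: no change
2. 0 -> a / C _ C: inserts after position(s) 4, 5: pooragabez
surface: pooragabez

cell TOR=pa, ASPECT=vo, RANK=un, SUR=em:
underlying: poor-gp-b-e-z
1. o -> e, u -> i / F C0 _: no change
2. 0 -> a / C _ C: inserts after position(s) 4, 5, 6: pooragapabez
surface: pooragapabez

cell TOR=vo, ASPECT=mi, RANK=ri, SUR=un:
underlying: poor-ose-ap-la-mv
1. o -> e, u -> i / F C0 _: no change
2. 0 -> a / C _ C: inserts after position(s) 9, 12: pooroseapalamav
surface: pooroseapalamav

cell TOR=ol, ASPECT=vo, RANK=ri, SUR=zo:
underlying: poor-ose-gom-aka-z
1. o -> e, u -> i / F C0 _: fires at position(s) 9: poorosegemakaz
2. 0 -> a / C _ C: no change
surface: poorosegemakaz


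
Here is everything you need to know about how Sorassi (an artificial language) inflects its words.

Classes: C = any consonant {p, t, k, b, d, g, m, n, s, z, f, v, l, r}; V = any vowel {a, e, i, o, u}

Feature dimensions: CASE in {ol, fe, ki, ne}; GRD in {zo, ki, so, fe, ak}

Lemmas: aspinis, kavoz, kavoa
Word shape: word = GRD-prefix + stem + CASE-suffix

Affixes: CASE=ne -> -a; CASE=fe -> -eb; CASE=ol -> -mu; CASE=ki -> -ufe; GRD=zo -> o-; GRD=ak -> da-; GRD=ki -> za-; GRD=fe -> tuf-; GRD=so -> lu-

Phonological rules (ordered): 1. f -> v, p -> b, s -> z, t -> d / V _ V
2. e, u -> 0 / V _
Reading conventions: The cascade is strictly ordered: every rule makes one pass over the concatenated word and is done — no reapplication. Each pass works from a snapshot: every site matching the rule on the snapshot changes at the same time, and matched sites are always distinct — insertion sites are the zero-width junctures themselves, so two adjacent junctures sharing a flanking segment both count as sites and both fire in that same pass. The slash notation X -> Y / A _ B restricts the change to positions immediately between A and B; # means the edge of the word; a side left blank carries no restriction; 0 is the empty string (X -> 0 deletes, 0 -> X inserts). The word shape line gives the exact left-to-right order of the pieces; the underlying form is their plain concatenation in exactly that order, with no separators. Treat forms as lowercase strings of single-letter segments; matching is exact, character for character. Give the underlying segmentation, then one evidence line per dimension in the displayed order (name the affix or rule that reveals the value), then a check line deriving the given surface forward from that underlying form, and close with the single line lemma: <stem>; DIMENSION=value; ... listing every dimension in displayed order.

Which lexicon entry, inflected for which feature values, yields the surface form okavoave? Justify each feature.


underlying: o-kavoa-ufe
CASE=ki - signalled by the affix -ufe
GRD=zo - signalled by the affix o-
check: okavoaufe -> okavoauve -> okavoave
lemma: kavoa; CASE=ki; GRD=zo


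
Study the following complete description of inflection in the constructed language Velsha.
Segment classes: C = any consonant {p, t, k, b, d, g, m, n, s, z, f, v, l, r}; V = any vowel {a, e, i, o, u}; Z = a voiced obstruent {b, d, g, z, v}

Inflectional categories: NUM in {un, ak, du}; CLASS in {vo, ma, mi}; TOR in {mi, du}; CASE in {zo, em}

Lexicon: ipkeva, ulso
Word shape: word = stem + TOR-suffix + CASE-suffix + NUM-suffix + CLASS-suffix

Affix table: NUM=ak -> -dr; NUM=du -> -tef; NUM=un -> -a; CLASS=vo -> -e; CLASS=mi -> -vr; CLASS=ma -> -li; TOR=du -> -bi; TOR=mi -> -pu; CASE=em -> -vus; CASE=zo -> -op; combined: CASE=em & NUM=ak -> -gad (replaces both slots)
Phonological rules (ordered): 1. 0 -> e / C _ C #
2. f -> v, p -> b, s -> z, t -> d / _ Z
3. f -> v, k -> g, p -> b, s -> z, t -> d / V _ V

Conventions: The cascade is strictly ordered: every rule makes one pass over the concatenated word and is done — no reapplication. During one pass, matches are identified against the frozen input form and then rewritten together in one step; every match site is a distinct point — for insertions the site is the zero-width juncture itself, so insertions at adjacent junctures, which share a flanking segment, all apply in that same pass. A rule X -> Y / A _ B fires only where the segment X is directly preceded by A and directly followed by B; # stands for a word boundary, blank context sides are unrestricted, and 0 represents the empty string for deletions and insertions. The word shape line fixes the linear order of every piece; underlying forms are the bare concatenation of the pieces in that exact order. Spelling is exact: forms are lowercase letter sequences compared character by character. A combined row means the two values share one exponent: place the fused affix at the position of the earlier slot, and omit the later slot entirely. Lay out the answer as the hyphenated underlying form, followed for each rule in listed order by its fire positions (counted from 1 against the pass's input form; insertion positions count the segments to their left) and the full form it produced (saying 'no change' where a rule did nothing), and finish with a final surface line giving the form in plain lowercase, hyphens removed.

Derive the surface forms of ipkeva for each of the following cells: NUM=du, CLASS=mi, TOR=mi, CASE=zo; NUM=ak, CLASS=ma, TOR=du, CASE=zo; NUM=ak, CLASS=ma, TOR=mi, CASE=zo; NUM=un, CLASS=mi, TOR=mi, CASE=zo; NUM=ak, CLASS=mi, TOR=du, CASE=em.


cell NUM=du, CLASS=mi, TOR=mi, CASE=zo:
underlying: ipkeva-pu-op-tef-vr
1. 0 -> e / C _ C #: inserts after position(s) 14: ipkevapuoptefver
2. f -> v, p -> b, s -> z, t -> d / _ Z: fires at position(s) 13: ipkevapuoptevver
3. f -> v, k -> g, p -> b, s -> z, t -> d / V _ V: fires at position(s) 7: ipkevabuoptevver
surface: ipkevabuoptevver

cell NUM=ak, CLASS=ma, TOR=du, CASE=zo:
underlying: ipkeva-bi-op-dr-li
1. 0 -> e / C _ C #: no change
2. f -> v, p -> b, s -> z, t -> d / _ Z: fires at position(s) 10: ipkevabiobdrli
3. f -> v, k -> g, p -> b, s -> z, t -> d / V _ V: no change
surface: ipkevabiobdrli

cell NUM=ak, CLASS=ma, TOR=mi, CASE=zo:
underlying: ipkeva-pu-op-dr-li
1. 0 -> e / C _ C #: no change
2. f -> v, p -> b, s -> z, t -> d / _ Z: fires at position(s) 10: ipkevapuobdrli
3. f -> v, k -> g, p -> b, s -> z, t -> d / V _ V: fires at position(s) 7: ipkevabuobdrli
surface: ipkevabuobdrli

cell NUM=un, CLASS=mi, TOR=mi, CASE=zo:
underlying: ipkeva-pu-op-a-vr
1. 0 -> e / C _ C #: inserts after position(s) 12: ipkevapuopaver
2. f -> v, p -> b, s -> z, t -> d / _ Z: no change
3. f -> v, k -> g, p -> b, s -> z, t -> d / V _ V: fires at position(s) 7, 10: ipkevabuobaver
surface: ipkevabuobaver

cell NUM=ak, CLASS=mi, TOR=du, CASE=em:
underlying: ipkeva-bi-gad-vr
1. 0 -> e / C _ C #: inserts after position(s) 12: ipkevabigadver
2. f -> v, p -> b, s -> z, t -> d / _ Z: no change
3. f -> v, k -> g, p -> b, s -> z, t -> d / V _ V: no change
surface: ipkevabigadver


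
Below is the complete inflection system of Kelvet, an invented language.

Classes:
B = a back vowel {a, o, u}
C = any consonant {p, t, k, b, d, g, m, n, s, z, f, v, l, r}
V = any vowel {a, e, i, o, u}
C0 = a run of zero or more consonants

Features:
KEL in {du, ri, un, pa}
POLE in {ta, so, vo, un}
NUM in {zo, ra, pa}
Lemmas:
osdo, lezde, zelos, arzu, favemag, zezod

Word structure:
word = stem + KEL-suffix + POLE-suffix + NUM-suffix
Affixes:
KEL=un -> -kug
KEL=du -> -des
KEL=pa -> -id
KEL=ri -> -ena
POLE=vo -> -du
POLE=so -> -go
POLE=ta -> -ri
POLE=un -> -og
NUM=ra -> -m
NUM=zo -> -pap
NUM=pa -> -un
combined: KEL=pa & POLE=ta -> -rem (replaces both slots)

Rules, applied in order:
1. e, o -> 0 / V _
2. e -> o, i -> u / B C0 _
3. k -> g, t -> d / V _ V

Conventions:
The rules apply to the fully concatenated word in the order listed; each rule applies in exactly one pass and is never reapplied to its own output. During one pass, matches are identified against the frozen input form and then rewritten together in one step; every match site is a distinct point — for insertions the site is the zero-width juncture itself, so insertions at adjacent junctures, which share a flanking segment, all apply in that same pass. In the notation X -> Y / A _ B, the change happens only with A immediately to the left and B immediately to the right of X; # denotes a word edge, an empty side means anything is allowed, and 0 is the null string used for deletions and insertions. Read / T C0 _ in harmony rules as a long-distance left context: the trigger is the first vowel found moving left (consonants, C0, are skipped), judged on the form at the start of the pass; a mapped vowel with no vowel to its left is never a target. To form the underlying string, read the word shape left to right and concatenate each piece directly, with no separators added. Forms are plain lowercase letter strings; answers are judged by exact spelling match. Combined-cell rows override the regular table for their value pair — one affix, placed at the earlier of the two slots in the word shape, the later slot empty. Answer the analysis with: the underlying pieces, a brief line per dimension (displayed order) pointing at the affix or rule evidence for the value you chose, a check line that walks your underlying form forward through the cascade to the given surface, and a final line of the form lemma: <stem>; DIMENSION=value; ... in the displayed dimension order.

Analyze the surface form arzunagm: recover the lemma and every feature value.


underlying: arzu-ena-og-m
KEL=ri - signalled by the affix -ena
POLE=un - signalled by the affix -og
NUM=ra - signalled by the affix -m
check: arzuenaogm -> arzunagm -> arzunagm -> arzunagm
lemma: arzu; KEL=ri; POLE=un; NUM=ra


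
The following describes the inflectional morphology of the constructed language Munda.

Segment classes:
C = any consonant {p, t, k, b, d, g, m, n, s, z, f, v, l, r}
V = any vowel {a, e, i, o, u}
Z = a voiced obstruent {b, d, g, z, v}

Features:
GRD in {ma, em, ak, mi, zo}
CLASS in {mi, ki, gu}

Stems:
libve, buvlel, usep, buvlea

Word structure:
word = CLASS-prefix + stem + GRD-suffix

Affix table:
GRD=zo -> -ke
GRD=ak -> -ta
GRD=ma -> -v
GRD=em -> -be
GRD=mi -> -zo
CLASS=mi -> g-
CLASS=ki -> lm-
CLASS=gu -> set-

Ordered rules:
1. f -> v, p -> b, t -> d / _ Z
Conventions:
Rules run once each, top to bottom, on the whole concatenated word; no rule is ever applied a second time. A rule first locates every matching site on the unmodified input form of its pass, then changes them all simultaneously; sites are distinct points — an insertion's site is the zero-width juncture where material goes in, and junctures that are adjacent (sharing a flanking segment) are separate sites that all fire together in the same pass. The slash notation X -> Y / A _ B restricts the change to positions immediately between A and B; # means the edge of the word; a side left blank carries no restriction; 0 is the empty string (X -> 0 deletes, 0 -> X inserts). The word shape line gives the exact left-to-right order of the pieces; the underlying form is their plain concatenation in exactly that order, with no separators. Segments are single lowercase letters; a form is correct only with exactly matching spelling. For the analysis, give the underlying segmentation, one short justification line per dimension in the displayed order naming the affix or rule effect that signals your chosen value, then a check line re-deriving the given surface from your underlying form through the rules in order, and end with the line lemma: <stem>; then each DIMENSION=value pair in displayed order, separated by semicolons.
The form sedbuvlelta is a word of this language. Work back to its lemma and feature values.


underlying: set-buvlel-ta
GRD=ak - signalled by the affix -ta
CLASS=gu - signalled by the affix set-
check: setbuvlelta -> sedbuvlelta
lemma: buvlel; GRD=ak; CLASS=gu


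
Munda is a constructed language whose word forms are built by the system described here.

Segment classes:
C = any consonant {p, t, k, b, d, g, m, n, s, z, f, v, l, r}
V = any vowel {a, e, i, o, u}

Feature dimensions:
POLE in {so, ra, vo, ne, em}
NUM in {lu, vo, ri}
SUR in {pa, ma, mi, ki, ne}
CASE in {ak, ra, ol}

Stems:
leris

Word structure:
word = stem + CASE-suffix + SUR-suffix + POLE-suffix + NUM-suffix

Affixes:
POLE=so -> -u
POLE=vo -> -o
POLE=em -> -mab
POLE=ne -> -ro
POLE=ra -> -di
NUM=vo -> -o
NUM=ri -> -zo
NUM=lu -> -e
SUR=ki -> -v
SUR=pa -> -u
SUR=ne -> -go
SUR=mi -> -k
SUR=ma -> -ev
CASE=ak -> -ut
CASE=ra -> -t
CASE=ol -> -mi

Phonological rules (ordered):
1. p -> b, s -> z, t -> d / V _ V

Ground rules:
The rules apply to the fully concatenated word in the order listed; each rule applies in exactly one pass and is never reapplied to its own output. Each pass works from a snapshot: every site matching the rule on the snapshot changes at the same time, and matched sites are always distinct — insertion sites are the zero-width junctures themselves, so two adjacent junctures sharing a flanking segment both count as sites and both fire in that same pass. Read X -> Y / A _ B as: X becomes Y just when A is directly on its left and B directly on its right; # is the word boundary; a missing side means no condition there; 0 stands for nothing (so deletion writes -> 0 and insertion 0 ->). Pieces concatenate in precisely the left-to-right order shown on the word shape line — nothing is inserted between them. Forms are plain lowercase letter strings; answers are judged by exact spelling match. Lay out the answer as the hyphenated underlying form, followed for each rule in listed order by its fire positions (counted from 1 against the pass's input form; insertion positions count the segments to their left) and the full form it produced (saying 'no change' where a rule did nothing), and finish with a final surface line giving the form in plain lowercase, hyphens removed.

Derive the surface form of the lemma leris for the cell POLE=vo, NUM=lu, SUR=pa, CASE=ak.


underlying: leris-ut-u-o-e
1. p -> b, s -> z, t -> d / V _ V: fires at position(s) 5, 7: lerizuduoe
surface: lerizuduoe


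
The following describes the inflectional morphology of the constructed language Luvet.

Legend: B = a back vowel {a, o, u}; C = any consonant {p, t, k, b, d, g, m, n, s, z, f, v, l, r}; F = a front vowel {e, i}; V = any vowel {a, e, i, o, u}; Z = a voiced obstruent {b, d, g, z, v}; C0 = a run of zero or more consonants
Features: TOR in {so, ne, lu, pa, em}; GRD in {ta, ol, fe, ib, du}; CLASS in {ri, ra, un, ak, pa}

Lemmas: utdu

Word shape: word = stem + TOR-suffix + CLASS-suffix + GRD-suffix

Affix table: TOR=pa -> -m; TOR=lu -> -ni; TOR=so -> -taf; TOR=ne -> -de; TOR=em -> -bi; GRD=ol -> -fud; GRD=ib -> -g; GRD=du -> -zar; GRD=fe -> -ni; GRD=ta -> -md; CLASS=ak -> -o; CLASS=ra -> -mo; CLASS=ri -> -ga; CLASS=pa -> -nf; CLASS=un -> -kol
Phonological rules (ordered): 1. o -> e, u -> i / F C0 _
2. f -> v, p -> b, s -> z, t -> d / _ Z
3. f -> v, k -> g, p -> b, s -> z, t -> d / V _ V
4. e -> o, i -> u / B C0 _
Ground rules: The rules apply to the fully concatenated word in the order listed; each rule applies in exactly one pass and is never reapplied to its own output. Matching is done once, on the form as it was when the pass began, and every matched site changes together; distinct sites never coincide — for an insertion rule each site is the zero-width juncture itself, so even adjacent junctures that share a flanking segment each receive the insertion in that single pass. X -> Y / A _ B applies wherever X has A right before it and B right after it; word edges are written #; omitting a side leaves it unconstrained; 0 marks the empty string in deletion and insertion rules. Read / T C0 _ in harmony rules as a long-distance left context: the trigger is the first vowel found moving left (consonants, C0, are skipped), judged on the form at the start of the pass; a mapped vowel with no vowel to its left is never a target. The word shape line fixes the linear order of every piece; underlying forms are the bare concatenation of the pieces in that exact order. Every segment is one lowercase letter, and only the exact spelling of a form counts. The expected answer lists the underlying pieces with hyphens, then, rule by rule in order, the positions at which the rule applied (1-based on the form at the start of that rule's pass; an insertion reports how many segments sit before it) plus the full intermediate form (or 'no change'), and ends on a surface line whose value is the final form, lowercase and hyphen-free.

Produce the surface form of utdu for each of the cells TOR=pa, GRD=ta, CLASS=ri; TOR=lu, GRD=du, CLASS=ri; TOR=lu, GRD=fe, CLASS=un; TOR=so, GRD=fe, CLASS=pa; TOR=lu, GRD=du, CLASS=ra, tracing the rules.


cell TOR=pa, GRD=ta, CLASS=ri:
underlying: utdu-m-ga-md
1. o -> e, u -> i / F C0 _: no change
2. f -> v, p -> b, s -> z, t -> d / _ Z: fires at position(s) 2: uddumgamd
3. f -> v, k -> g, p -> b, s -> z, t -> d / V _ V: no change
4. e -> o, i -> u / B C0 _: no change
surface: uddumgamd

cell TOR=lu, GRD=du, CLASS=ri:
underlying: utdu-ni-ga-zar
1. o -> e, u -> i / F C0 _: no change
2. f -> v, p -> b, s -> z, t -> d / _ Z: fires at position(s) 2: uddunigazar
3. f -> v, k -> g, p -> b, s -> z, t -> d / V _ V: no change
4. e -> o, i -> u / B C0 _: fires at position(s) 6: uddunugazar
surface: uddunugazar

cell TOR=lu, GRD=fe, CLASS=un:
underlying: utdu-ni-kol-ni
1. o -> e, u -> i / F C0 _: fires at position(s) 8: utdunikelni
2. f -> v, p -> b, s -> z, t -> d / _ Z: fires at position(s) 2: uddunikelni
3. f -> v, k -> g, p -> b, s -> z, t -> d / V _ V: fires at position(s) 7: uddunigelni
4. e -> o, i -> u / B C0 _: fires at position(s) 6: uddunugelni
surface: uddunugelni

cell TOR=so, GRD=fe, CLASS=pa:
underlying: utdu-taf-nf-ni
1. o -> e, u -> i / F C0 _: no change
2. f -> v, p -> b, s -> z, t -> d / _ Z: fires at position(s) 2: uddutafnfni
3. f -> v, k -> g, p -> b, s -> z, t -> d / V _ V: fires at position(s) 5: uddudafnfni
4. e -> o, i -> u / B C0 _: fires at position(s) 11: uddudafnfnu
surface: uddudafnfnu

cell TOR=lu, GRD=du, CLASS=ra:
underlying: utdu-ni-mo-zar
1. o -> e, u -> i / F C0 _: fires at position(s) 8: utdunimezar
2. f -> v, p -> b, s -> z, t -> d / _ Z: fires at position(s) 2: uddunimezar
3. f -> v, k -> g, p -> b, s -> z, t -> d / V _ V: no change
4. e -> o, i -> u / B C0 _: fires at position(s) 6: uddunumezar
surface: uddunumezar


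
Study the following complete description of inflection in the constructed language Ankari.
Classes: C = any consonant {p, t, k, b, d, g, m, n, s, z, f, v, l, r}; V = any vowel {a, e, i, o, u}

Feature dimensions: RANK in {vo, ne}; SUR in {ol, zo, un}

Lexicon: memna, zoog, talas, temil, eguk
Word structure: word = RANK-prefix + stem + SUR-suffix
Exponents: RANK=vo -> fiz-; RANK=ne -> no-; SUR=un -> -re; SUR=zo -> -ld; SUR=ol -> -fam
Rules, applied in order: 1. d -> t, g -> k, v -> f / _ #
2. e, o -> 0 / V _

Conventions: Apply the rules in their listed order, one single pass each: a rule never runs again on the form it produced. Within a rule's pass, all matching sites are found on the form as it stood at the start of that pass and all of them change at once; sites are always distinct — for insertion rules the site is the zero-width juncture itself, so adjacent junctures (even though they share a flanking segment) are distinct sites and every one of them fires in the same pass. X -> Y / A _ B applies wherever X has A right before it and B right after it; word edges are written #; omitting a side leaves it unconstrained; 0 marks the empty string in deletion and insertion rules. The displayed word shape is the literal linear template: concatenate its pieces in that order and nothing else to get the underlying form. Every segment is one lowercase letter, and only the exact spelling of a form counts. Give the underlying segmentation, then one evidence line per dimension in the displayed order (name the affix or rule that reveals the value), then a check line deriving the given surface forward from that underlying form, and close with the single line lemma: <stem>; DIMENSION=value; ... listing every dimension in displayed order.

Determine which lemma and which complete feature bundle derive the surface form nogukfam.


underlying: no-eguk-fam
RANK=ne - signalled by the affix no-
SUR=ol - signalled by the affix -fam
check: noegukfam -> noegukfam -> nogukfam
lemma: eguk; RANK=ne; SUR=ol


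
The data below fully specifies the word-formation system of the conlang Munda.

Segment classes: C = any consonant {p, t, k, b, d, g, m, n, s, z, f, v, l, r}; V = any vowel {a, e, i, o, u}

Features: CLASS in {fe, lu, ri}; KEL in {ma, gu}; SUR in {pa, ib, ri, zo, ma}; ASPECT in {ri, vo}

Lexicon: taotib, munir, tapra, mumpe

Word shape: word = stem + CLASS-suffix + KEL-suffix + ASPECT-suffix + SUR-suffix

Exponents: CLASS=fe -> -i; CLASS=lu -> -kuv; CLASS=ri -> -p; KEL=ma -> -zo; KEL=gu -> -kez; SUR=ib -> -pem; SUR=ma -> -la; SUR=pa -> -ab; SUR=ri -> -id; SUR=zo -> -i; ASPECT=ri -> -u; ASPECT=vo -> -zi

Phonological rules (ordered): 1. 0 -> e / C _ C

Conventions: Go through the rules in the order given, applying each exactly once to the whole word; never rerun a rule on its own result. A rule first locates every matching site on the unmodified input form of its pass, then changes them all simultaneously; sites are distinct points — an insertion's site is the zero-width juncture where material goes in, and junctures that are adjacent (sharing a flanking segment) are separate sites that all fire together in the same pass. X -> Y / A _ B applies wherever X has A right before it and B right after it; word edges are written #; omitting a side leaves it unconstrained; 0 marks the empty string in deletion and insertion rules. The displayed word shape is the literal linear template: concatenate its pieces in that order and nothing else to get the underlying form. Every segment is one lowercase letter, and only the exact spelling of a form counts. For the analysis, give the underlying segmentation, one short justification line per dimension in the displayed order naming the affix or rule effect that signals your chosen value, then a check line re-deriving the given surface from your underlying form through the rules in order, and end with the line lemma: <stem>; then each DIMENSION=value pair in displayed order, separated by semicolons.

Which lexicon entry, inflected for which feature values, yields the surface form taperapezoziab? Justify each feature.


underlying: tapra-p-zo-zi-ab
CLASS=ri - signalled by the affix -p
KEL=ma - signalled by the affix -zo
SUR=pa - signalled by the affix -ab
ASPECT=vo - signalled by the affix -zi
check: taprapzoziab -> taperapezoziab
lemma: tapra; CLASS=ri; KEL=ma; SUR=pa; ASPECT=vo


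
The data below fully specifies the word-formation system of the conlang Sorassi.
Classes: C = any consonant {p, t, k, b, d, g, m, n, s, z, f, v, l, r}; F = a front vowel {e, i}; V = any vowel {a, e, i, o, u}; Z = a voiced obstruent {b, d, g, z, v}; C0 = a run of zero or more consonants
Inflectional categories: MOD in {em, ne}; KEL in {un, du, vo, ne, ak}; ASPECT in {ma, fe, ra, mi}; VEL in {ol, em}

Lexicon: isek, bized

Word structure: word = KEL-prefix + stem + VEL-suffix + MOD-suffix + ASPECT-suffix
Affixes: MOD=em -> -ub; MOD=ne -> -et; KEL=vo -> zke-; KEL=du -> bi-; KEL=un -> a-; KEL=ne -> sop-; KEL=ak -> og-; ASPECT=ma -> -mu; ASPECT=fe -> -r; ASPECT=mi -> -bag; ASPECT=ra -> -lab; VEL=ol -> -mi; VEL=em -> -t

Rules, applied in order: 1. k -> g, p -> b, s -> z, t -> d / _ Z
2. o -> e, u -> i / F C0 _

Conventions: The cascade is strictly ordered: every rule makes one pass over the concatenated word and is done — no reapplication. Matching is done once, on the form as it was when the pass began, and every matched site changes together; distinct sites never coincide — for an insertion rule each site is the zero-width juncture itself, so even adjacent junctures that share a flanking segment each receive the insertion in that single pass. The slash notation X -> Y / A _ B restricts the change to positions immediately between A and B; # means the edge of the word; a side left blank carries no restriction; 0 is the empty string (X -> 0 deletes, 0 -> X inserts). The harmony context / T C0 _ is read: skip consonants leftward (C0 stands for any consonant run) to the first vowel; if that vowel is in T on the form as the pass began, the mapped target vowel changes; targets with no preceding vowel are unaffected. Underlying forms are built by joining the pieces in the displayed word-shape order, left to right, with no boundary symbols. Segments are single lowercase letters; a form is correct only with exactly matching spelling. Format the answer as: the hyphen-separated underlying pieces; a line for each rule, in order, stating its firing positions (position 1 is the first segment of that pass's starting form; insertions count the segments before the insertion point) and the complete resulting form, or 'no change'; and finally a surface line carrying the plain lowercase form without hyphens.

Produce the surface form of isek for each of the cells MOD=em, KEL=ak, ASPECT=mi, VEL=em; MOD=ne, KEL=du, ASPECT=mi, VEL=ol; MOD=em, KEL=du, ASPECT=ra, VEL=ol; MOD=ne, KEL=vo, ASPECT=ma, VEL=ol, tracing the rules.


cell MOD=em, KEL=ak, ASPECT=mi, VEL=em:
underlying: og-isek-t-ub-bag
1. k -> g, p -> b, s -> z, t -> d / _ Z: no change
2. o -> e, u -> i / F C0 _: fires at position(s) 8: ogisektibbag
surface: ogisektibbag

cell MOD=ne, KEL=du, ASPECT=mi, VEL=ol:
underlying: bi-isek-mi-et-bag
1. k -> g, p -> b, s -> z, t -> d / _ Z: fires at position(s) 10: biisekmiedbag
2. o -> e, u -> i / F C0 _: no change
surface: biisekmiedbag

cell MOD=em, KEL=du, ASPECT=ra, VEL=ol:
underlying: bi-isek-mi-ub-lab
1. k -> g, p -> b, s -> z, t -> d / _ Z: no change
2. o -> e, u -> i / F C0 _: fires at position(s) 9: biisekmiiblab
surface: biisekmiiblab

cell MOD=ne, KEL=vo, ASPECT=ma, VEL=ol:
underlying: zke-isek-mi-et-mu
1. k -> g, p -> b, s -> z, t -> d / _ Z: no change
2. o -> e, u -> i / F C0 _: fires at position(s) 13: zkeisekmietmi
surface: zkeisekmietmi


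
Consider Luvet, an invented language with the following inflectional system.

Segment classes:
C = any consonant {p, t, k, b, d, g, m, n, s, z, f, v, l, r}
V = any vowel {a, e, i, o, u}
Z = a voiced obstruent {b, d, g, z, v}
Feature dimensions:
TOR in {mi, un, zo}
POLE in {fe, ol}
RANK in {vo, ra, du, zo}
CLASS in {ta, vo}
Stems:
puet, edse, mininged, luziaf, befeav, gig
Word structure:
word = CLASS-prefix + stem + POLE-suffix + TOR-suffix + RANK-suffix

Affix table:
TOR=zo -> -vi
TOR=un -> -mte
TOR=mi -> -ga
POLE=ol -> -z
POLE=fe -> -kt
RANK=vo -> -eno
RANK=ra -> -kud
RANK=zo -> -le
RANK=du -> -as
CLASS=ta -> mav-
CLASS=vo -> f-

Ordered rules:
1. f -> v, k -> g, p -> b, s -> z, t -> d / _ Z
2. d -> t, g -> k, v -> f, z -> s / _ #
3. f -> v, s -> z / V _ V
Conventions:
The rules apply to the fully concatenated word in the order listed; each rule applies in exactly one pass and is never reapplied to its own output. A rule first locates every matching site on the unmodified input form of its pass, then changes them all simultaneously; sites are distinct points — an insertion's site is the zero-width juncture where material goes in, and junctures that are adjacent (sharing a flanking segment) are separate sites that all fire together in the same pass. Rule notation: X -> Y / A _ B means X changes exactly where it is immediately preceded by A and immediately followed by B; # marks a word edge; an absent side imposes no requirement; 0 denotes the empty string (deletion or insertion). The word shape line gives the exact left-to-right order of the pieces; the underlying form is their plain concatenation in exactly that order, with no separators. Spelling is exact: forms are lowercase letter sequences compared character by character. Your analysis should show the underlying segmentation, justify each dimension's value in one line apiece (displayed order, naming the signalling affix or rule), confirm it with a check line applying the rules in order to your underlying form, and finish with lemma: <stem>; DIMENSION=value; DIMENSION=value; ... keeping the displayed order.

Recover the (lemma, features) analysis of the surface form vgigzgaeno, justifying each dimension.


underlying: f-gig-z-ga-eno
TOR=mi - signalled by the affix -ga
POLE=ol - signalled by the affix -z
RANK=vo - signalled by the affix -eno
CLASS=vo - signalled by the affix f-
check: fgigzgaeno -> vgigzgaeno -> vgigzgaeno -> vgigzgaeno
lemma: gig; TOR=mi; POLE=ol; RANK=vo; CLASS=vo


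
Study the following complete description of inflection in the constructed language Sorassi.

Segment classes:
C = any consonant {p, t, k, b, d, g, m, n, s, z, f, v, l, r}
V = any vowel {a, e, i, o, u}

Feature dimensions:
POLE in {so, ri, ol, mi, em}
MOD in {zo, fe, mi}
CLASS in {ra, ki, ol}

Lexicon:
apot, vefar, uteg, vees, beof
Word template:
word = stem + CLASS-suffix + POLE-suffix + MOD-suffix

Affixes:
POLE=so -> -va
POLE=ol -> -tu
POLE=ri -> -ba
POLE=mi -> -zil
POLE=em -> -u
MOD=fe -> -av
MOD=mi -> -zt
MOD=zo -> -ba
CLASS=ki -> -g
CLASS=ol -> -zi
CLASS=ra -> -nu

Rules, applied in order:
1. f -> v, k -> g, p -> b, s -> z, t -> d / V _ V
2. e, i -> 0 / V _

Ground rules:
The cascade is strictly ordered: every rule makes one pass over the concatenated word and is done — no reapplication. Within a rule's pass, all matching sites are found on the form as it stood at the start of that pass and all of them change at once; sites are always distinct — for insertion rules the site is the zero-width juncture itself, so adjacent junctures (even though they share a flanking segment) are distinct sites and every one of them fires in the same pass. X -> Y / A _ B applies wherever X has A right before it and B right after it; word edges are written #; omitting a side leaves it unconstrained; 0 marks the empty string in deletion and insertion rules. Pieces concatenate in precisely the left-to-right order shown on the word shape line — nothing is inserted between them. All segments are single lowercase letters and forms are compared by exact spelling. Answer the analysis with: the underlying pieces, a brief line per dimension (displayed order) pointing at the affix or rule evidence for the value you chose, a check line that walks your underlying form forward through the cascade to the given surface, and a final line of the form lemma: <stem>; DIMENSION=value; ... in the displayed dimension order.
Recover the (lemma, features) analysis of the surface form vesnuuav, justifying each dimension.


underlying: vees-nu-u-av
POLE=em - signalled by the affix -u
MOD=fe - signalled by the affix -av
CLASS=ra - signalled by the affix -nu
check: veesnuuav -> veesnuuav -> vesnuuav
lemma: vees; POLE=em; MOD=fe; CLASS=ra


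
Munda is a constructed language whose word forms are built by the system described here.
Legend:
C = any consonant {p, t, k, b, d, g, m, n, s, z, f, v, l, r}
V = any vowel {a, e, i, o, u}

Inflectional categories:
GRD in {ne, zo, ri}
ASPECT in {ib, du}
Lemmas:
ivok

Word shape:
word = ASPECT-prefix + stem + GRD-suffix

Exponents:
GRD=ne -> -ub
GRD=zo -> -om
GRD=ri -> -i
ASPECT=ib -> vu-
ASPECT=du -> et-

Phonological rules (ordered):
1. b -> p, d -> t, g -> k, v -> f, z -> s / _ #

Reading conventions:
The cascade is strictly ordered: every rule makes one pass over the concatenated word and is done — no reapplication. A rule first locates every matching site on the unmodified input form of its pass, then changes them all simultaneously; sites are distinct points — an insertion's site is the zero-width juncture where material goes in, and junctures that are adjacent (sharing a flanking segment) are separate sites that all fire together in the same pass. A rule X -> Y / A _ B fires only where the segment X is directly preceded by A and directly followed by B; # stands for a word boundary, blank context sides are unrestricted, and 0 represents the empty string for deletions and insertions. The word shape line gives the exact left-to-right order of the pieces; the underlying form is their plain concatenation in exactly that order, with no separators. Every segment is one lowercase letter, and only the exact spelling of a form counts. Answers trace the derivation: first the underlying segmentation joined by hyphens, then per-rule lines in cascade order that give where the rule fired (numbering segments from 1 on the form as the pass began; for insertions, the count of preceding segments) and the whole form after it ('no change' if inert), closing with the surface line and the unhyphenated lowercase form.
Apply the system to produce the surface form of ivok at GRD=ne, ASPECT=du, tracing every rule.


underlying: et-ivok-ub
1. b -> p, d -> t, g -> k, v -> f, z -> s / _ #: fires at position(s) 8: etivokup
surface: etivokup
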